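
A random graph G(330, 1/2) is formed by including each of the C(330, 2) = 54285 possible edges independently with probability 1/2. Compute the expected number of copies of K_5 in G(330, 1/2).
E[# K_5] = C(330, 5) · (1/2)^C(5, 2) = 31634996316 / 2^10 = 7908749079/256 ≈ 30893551.089844

For each 5-subset S of vertices (there are C(330, 5) = 31634996316 such S), let X_S = 1 if S induces a K_5 (all C(5, 2) = 10 edges present). Then P(X_S = 1) = (1/2)^10 = 1/1024. By linearity of expectation, E[# K_5] = C(330, 5) · (1/2)^10 = 31634996316 / 1024 = 7908749079/256 ≈ 30893551.089844.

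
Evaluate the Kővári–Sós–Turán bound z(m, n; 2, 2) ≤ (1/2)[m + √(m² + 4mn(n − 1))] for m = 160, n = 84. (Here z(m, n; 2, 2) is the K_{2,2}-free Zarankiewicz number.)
z(160, 84; 2, 2) ≤ (1/2)[160 + √(160² + 4·160·84·83)] = (1/2)[160 + √4487680] = 1139.2073

Kővári–Sós–Turán: let r_1, ..., r_160 be the row sums and z = Σ r_i the total number of 1s. Each pair of columns can share at most one row with both entries 1 (else a 2×2 all-ones block appears), so Σ_i C(r_i, 2) ≤ C(84, 2) = 3486. By convexity Σ_i C(r_i, 2) ≥ 160·C(z/160, 2) = z(z − 160)/(2·160), giving z² − 160z − 160·84·83 ≤ 0 and hence z ≤ (1/2)[160 + √(25600 + 4·1115520)] = (1/2)[160 + √4487680] ≈ (1/2)(160 + 2118.4145) = 1139.2073.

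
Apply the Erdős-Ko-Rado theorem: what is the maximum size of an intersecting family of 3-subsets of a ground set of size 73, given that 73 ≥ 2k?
max |F| = C(72, 2) = 2556

Erdős-Ko-Rado (1961): when n ≥ 2k, max |F| = C(n−1, k−1). The bound is attained by the star {A : i ∈ A} for any fixed i ∈ [n]. Here C(73−1, 3−1) = C(72, 2) = 2556.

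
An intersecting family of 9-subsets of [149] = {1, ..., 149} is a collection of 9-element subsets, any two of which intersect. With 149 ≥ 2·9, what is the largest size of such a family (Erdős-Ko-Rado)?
max |F| = C(148, 8) = 4709614623714

The Erdős-Ko-Rado theorem states: for n ≥ 2k, an intersecting family of k-subsets of an n-element set has size at most C(n − 1, k − 1), with equality for 'star' families {A ⊆ [n] : |A| = k, i ∈ A} (fix an element i). For n = 149, k = 9: C(148, 8) = 4709614623714.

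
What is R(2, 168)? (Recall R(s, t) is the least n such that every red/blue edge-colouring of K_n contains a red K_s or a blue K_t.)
R(2, 168) = 168

R(2, k) = k for all k ≥ 2: in a 2-colouring of K_k, either some edge is red (a red K_2) or all edges are blue (a blue K_k). And K_{167} coloured all-blue has no blue K_168, so R(2, 168) > 167. Hence R(2, 168) = 168.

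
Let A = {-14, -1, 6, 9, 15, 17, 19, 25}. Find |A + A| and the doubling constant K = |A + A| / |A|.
K = |A + A| / |A| = 31/8

Enumerate A + A = {a + b : a, b ∈ A}. With |A| = 8, there are |A|^2 = 64 ordered sum pairs; collecting distinct values, A + A = {-28, -15, -8, -5, -2, 1, 3, 5, 8, 11, 12, 14, 15, 16, 18, 21, 23, 24, 25, 26, 28, 30, 31, 32, 34, 36, 38, 40, 42, 44, 50}, so |A + A| = 31. Thus K = 31/8. For comparison, the minimum possible |A + A| over all 8-element sets is 2·8 − 1 = 15 (so min K = 15/8), attained only by arithmetic progressions.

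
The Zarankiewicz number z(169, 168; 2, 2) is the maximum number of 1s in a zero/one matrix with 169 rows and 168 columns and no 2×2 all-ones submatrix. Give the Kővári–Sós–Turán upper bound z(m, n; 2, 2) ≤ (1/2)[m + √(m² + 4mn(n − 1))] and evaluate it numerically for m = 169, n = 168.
z(169, 168; 2, 2) ≤ (1/2)[169 + √(169² + 4·169·168·167)] = (1/2)[169 + √18994417] = 2263.6292

Kővári–Sós–Turán: let r_1, ..., r_169 be the row sums and z = Σ r_i the total number of 1s. Each pair of columns can share at most one row with both entries 1 (else a 2×2 all-ones block appears), so Σ_i C(r_i, 2) ≤ C(168, 2) = 14028. By convexity Σ_i C(r_i, 2) ≥ 169·C(z/169, 2) = z(z − 169)/(2·169), giving z² − 169z − 169·168·167 ≤ 0 and hence z ≤ (1/2)[169 + √(28561 + 4·4741464)] = (1/2)[169 + √18994417] ≈ (1/2)(169 + 4358.2585) = 2263.6292.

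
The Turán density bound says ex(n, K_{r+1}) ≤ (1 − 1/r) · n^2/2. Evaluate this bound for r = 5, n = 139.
Turán density bound = (4/5) · 139^2/2 = 38642/5 ≈ 7728.4

Turán's theorem: ex(n, K_{r+1}) is achieved by the complete r-partite Turán graph T(n, r) with parts as balanced as possible, and is at most (1 − 1/r) · n^2/2. For r = 5, n = 139: the density bound is (4/5) · 19321/2 = 38642/5 ≈ 7728.4. The integer-valued extremum is e(T(139, 5)) = 7728, which is strictly less than the density bound 38642/5 since 5 ∤ 139 (the parts of T(139, 5) cannot all be equal).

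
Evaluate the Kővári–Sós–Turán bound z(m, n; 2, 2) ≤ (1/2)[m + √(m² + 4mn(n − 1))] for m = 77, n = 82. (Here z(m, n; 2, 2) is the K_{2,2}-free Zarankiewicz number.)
z(77, 82; 2, 2) ≤ (1/2)[77 + √(77² + 4·77·82·81)] = (1/2)[77 + √2051665] = 754.6817

Kővári–Sós–Turán: let r_1, ..., r_77 be the row sums and z = Σ r_i the total number of 1s. Each pair of columns can share at most one row with both entries 1 (else a 2×2 all-ones block appears), so Σ_i C(r_i, 2) ≤ C(82, 2) = 3321. By convexity Σ_i C(r_i, 2) ≥ 77·C(z/77, 2) = z(z − 77)/(2·77), giving z² − 77z − 77·82·81 ≤ 0 and hence z ≤ (1/2)[77 + √(5929 + 4·511434)] = (1/2)[77 + √2051665] ≈ (1/2)(77 + 1432.3634) = 754.6817.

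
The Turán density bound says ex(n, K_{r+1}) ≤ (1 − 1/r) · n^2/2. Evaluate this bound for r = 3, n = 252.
Turán density bound = (2/3) · 252^2/2 = 21168

Turán's theorem: ex(n, K_{r+1}) is achieved by the complete r-partite Turán graph T(n, r) with parts as balanced as possible, and is at most (1 − 1/r) · n^2/2. For r = 3, n = 252: the density bound is (2/3) · 63504/2 = 21168. Since 3 ∣ 252, the Turán graph T(252, 3) has parts of equal size 84, and its edge count e(T(252, 3)) = 21168 attains the density bound exactly.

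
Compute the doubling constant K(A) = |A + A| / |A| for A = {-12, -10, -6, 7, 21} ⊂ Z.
K = |A + A| / |A| = 15/5 = 3

Enumerate A + A = {a + b : a, b ∈ A}. With |A| = 5, there are |A|^2 = 25 ordered sum pairs; collecting distinct values, A + A = {-24, -22, -20, -18, -16, -12, -5, -3, 1, 9, 11, 14, 15, 28, 42}, so |A + A| = 15. Thus K = 15/5 = 3. For comparison, the minimum possible |A + A| over all 5-element sets is 2·5 − 1 = 9 (so min K = 9/5), attained only by arithmetic progressions.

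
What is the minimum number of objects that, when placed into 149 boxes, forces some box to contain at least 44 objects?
n = (44 − 1)·149 + 1 = 6408

By the generalised pigeonhole principle, to guarantee some box contains ≥ r objects we need more than (r − 1) · k objects total. Threshold: n = (r − 1) · k + 1. With r = 44 and k = 149: n = 43 · 149 + 1 = 6407 + 1 = 6408. For n = 6407 = 43 · 149, we can put exactly 43 objects in every box, avoiding 44 in any single one — so 6408 is tight.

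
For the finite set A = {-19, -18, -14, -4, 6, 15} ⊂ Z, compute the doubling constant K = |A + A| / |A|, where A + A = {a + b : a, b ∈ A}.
K = |A + A| / |A| = 20/6 = 10/3

Enumerate A + A = {a + b : a, b ∈ A}. With |A| = 6, there are |A|^2 = 36 ordered sum pairs; collecting distinct values, A + A = {-38, -37, -36, -33, -32, -28, -23, -22, -18, -13, -12, -8, -4, -3, 1, 2, 11, 12, 21, 30}, so |A + A| = 20. Thus K = 20/6 = 10/3. For comparison, the minimum possible |A + A| over all 6-element sets is 2·6 − 1 = 11 (so min K = 11/6), attained only by arithmetic progressions.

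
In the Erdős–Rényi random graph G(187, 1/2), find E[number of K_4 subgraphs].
E[# K_4] = C(187, 4) · (1/2)^C(4, 2) = 49332470 / 2^6 = 24666235/32 = 770819.84375

For each 4-subset S of vertices (there are C(187, 4) = 49332470 such S), let X_S = 1 if S induces a K_4 (all C(4, 2) = 6 edges present). Then P(X_S = 1) = (1/2)^6 = 1/64. By linearity of expectation, E[# K_4] = C(187, 4) · (1/2)^6 = 49332470 / 64 = 24666235/32 = 770819.84375.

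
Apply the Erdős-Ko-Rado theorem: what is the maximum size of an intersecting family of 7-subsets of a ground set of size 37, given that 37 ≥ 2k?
max |F| = C(36, 6) = 1947792

The Erdős-Ko-Rado theorem states: for n ≥ 2k, an intersecting family of k-subsets of an n-element set has size at most C(n − 1, k − 1), with equality for 'star' families {A ⊆ [n] : |A| = k, i ∈ A} (fix an element i). For n = 37, k = 7: C(36, 6) = 1947792.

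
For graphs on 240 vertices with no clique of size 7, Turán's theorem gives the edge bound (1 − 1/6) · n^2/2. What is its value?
Turán density bound = (5/6) · 240^2/2 = 24000

Turán's theorem: ex(n, K_{r+1}) is achieved by the complete r-partite Turán graph T(n, r) with parts as balanced as possible, and is at most (1 − 1/r) · n^2/2. For r = 6, n = 240: the density bound is (5/6) · 57600/2 = 24000. Since 6 ∣ 240, the Turán graph T(240, 6) has parts of equal size 40, and its edge count e(T(240, 6)) = 24000 attains the density bound exactly.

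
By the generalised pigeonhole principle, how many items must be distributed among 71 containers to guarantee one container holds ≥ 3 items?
n = (3 − 1)·71 + 1 = 143

By the generalised pigeonhole principle, to guarantee some box contains ≥ r objects we need more than (r − 1) · k objects total. Threshold: n = (r − 1) · k + 1. With r = 3 and k = 71: n = 2 · 71 + 1 = 142 + 1 = 143. For n = 142 = 2 · 71, we can put exactly 2 objects in every box, avoiding 3 in any single one — so 143 is tight.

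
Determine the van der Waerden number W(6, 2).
W(6, 2) = 6 + 1 = 7

A 2-term AP is any pair of integers, so a monochromatic 2-AP exists iff some colour is used at least twice. With 6 colours, the colouring i ↦ i on {1, ..., 6} uses each colour once, avoiding any monochromatic pair, so W(6, 2) > 6. For {1, ..., 7}, pigeonhole forces two integers of the same colour, which form a monochromatic 2-AP. Hence W(6, 2) = 7.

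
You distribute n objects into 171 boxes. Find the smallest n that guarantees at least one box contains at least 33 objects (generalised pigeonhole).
n = (33 − 1)·171 + 1 = 5473

By the generalised pigeonhole principle, to guarantee some box contains ≥ r objects we need more than (r − 1) · k objects total. Threshold: n = (r − 1) · k + 1. With r = 33 and k = 171: n = 32 · 171 + 1 = 5472 + 1 = 5473. For n = 5472 = 32 · 171, we can put exactly 32 objects in every box, avoiding 33 in any single one — so 5473 is tight.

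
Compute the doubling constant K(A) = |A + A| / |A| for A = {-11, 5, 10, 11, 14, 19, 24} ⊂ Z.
K = |A + A| / |A| = 25/7

Enumerate A + A = {a + b : a, b ∈ A}. With |A| = 7, there are |A|^2 = 49 ordered sum pairs; collecting distinct values, A + A = {-22, -6, -1, 0, 3, 8, 10, 13, 15, 16, 19, 20, 21, 22, 24, 25, 28, 29, 30, 33, 34, 35, 38, 43, 48}, so |A + A| = 25. Thus K = 25/7. For comparison, the minimum possible |A + A| over all 7-element sets is 2·7 − 1 = 13 (so min K = 13/7), attained only by arithmetic progressions.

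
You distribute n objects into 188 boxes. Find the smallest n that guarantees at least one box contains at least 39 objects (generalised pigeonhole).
n = (39 − 1)·188 + 1 = 7145

By the generalised pigeonhole principle, to guarantee some box contains ≥ r objects we need more than (r − 1) · k objects total. Threshold: n = (r − 1) · k + 1. With r = 39 and k = 188: n = 38 · 188 + 1 = 7144 + 1 = 7145. For n = 7144 = 38 · 188, we can put exactly 38 objects in every box, avoiding 39 in any single one — so 7145 is tight.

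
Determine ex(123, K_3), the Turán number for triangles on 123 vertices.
ex(123, K_3) = ⌊123^2/4⌋ = 3782

Mantel (1907): a triangle-free graph on n vertices has at most ⌊n^2/4⌋ edges, with equality for the complete bipartite graph K_{⌊n/2⌋, ⌈n/2⌉}. For n = 123: ⌊123^2/4⌋ = ⌊15129/4⌋ = 3782. The extremal graph is K_{61, 62}, which has 61·62 = 3782 edges.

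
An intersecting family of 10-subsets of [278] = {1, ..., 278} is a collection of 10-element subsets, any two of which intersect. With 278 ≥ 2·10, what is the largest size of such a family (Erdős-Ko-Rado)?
max |F| = C(277, 9) = 23202028772229450

The Erdős-Ko-Rado theorem states: for n ≥ 2k, an intersecting family of k-subsets of an n-element set has size at most C(n − 1, k − 1), with equality for 'star' families {A ⊆ [n] : |A| = k, i ∈ A} (fix an element i). For n = 278, k = 10: C(277, 9) = 23202028772229450.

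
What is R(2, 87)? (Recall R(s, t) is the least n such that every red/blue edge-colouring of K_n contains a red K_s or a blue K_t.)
R(2, 87) = 87

R(2, k) = k for all k ≥ 2: in a 2-colouring of K_k, either some edge is red (a red K_2) or all edges are blue (a blue K_k). And K_{86} coloured all-blue has no blue K_87, so R(2, 87) > 86. Hence R(2, 87) = 87.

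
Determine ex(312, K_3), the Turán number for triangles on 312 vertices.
ex(312, K_3) = ⌊312^2/4⌋ = 24336

Mantel (1907): a triangle-free graph on n vertices has at most ⌊n^2/4⌋ edges, with equality for the complete bipartite graph K_{⌊n/2⌋, ⌈n/2⌉}. For n = 312: ⌊312^2/4⌋ = ⌊97344/4⌋ = 24336. The extremal graph is K_{156, 156}, which has 156·156 = 24336 edges.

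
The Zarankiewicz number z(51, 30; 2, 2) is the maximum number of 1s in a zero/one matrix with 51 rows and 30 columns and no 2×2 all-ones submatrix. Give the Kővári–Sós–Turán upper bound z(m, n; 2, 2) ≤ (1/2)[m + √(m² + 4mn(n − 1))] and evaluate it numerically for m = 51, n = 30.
z(51, 30; 2, 2) ≤ (1/2)[51 + √(51² + 4·51·30·29)] = (1/2)[51 + √180081] = 237.6798

Kővári–Sós–Turán: let r_1, ..., r_51 be the row sums and z = Σ r_i the total number of 1s. Each pair of columns can share at most one row with both entries 1 (else a 2×2 all-ones block appears), so Σ_i C(r_i, 2) ≤ C(30, 2) = 435. By convexity Σ_i C(r_i, 2) ≥ 51·C(z/51, 2) = z(z − 51)/(2·51), giving z² − 51z − 51·30·29 ≤ 0 and hence z ≤ (1/2)[51 + √(2601 + 4·44370)] = (1/2)[51 + √180081] ≈ (1/2)(51 + 424.3595) = 237.6798.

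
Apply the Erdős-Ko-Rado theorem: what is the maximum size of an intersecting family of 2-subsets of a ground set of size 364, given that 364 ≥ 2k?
max |F| = C(363, 1) = 363

The Erdős-Ko-Rado theorem states: for n ≥ 2k, an intersecting family of k-subsets of an n-element set has size at most C(n − 1, k − 1), with equality for 'star' families {A ⊆ [n] : |A| = k, i ∈ A} (fix an element i). For n = 364, k = 2: C(363, 1) = 363.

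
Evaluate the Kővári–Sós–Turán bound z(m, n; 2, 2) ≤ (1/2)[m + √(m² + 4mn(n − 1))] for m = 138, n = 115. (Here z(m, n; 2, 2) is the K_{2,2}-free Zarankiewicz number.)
z(138, 115; 2, 2) ≤ (1/2)[138 + √(138² + 4·138·115·114)] = (1/2)[138 + √7255764] = 1415.8263

Kővári–Sós–Turán: let r_1, ..., r_138 be the row sums and z = Σ r_i the total number of 1s. Each pair of columns can share at most one row with both entries 1 (else a 2×2 all-ones block appears), so Σ_i C(r_i, 2) ≤ C(115, 2) = 6555. By convexity Σ_i C(r_i, 2) ≥ 138·C(z/138, 2) = z(z − 138)/(2·138), giving z² − 138z − 138·115·114 ≤ 0 and hence z ≤ (1/2)[138 + √(19044 + 4·1809180)] = (1/2)[138 + √7255764] ≈ (1/2)(138 + 2693.6525) = 1415.8263.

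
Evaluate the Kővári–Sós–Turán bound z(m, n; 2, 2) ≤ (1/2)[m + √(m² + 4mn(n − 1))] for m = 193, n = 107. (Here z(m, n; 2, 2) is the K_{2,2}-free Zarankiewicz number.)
z(193, 107; 2, 2) ≤ (1/2)[193 + √(193² + 4·193·107·106)] = (1/2)[193 + √8793273] = 1579.1727

Kővári–Sós–Turán: let r_1, ..., r_193 be the row sums and z = Σ r_i the total number of 1s. Each pair of columns can share at most one row with both entries 1 (else a 2×2 all-ones block appears), so Σ_i C(r_i, 2) ≤ C(107, 2) = 5671. By convexity Σ_i C(r_i, 2) ≥ 193·C(z/193, 2) = z(z − 193)/(2·193), giving z² − 193z − 193·107·106 ≤ 0 and hence z ≤ (1/2)[193 + √(37249 + 4·2189006)] = (1/2)[193 + √8793273] ≈ (1/2)(193 + 2965.3453) = 1579.1727.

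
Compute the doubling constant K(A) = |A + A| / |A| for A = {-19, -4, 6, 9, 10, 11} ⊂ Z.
K = |A + A| / |A| = 19/6

Enumerate A + A = {a + b : a, b ∈ A}. With |A| = 6, there are |A|^2 = 36 ordered sum pairs; collecting distinct values, A + A = {-38, -23, -13, -10, -9, -8, 2, 5, 6, 7, 12, 15, 16, 17, 18, 19, 20, 21, 22}, so |A + A| = 19. Thus K = 19/6. For comparison, the minimum possible |A + A| over all 6-element sets is 2·6 − 1 = 11 (so min K = 11/6), attained only by arithmetic progressions.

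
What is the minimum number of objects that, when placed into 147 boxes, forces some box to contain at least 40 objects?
n = (40 − 1)·147 + 1 = 5734

By the generalised pigeonhole principle, to guarantee some box contains ≥ r objects we need more than (r − 1) · k objects total. Threshold: n = (r − 1) · k + 1. With r = 40 and k = 147: n = 39 · 147 + 1 = 5733 + 1 = 5734. For n = 5733 = 39 · 147, we can put exactly 39 objects in every box, avoiding 40 in any single one — so 5734 is tight.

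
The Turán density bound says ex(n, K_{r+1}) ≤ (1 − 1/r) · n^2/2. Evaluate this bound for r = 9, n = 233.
Turán density bound = (8/9) · 233^2/2 = 217156/9 ≈ 24128.4444

Turán's theorem: ex(n, K_{r+1}) is achieved by the complete r-partite Turán graph T(n, r) with parts as balanced as possible, and is at most (1 − 1/r) · n^2/2. For r = 9, n = 233: the density bound is (8/9) · 54289/2 = 217156/9 ≈ 24128.4444. The integer-valued extremum is e(T(233, 9)) = 24128, which is strictly less than the density bound 217156/9 since 9 ∤ 233 (the parts of T(233, 9) cannot all be equal).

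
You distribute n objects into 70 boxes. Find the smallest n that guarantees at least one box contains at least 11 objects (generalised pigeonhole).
n = (11 − 1)·70 + 1 = 701

By the generalised pigeonhole principle, to guarantee some box contains ≥ r objects we need more than (r − 1) · k objects total. Threshold: n = (r − 1) · k + 1. With r = 11 and k = 70: n = 10 · 70 + 1 = 700 + 1 = 701. For n = 700 = 10 · 70, we can put exactly 10 objects in every box, avoiding 11 in any single one — so 701 is tight.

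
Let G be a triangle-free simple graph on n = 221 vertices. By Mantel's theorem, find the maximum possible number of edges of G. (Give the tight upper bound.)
ex(221, K_3) = ⌊221^2/4⌋ = 12210

Mantel (1907): a triangle-free graph on n vertices has at most ⌊n^2/4⌋ edges, with equality for the complete bipartite graph K_{⌊n/2⌋, ⌈n/2⌉}. For n = 221: ⌊221^2/4⌋ = ⌊48841/4⌋ = 12210. The extremal graph is K_{110, 111}, which has 110·111 = 12210 edges.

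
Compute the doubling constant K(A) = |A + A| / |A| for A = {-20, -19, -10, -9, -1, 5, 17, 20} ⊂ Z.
K = |A + A| / |A| = 32/8 = 4

Enumerate A + A = {a + b : a, b ∈ A}. With |A| = 8, there are |A|^2 = 64 ordered sum pairs; collecting distinct values, A + A = {-40, -39, -38, -30, -29, -28, -21, -20, -19, -18, -15, -14, -11, -10, -5, -4, -3, -2, 0, 1, 4, 7, 8, 10, 11, 16, 19, 22, 25, 34, 37, 40}, so |A + A| = 32. Thus K = 32/8 = 4. For comparison, the minimum possible |A + A| over all 8-element sets is 2·8 − 1 = 15 (so min K = 15/8), attained only by arithmetic progressions.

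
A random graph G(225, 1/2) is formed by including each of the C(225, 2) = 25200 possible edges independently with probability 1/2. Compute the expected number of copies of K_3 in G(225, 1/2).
E[# K_3] = C(225, 3) · (1/2)^C(3, 2) = 1873200 / 2^3 = 234150

For each 3-subset S of vertices (there are C(225, 3) = 1873200 such S), let X_S = 1 if S induces a K_3 (all C(3, 2) = 3 edges present). Then P(X_S = 1) = (1/2)^3 = 1/8. By linearity of expectation, E[# K_3] = C(225, 3) · (1/2)^3 = 1873200 / 8 = 234150.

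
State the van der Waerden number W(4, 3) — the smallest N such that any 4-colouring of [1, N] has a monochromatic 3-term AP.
W(4, 3) = 76

W(4, 3) = 76. The lower bound W(4, 3) > 75 comes from an explicit good 4-colouring of [1, 75]; the upper bound W(4, 3) ≤ 76 was verified by exhaustive search over 4-colourings of [1, 76].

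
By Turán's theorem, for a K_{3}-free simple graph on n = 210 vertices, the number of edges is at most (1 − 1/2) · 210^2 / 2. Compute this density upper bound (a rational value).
Turán density bound = (1/2) · 210^2/2 = 11025

Turán's theorem: ex(n, K_{r+1}) is achieved by the complete r-partite Turán graph T(n, r) with parts as balanced as possible, and is at most (1 − 1/r) · n^2/2. For r = 2, n = 210: the density bound is (1/2) · 44100/2 = 11025. Since 2 ∣ 210, the Turán graph T(210, 2) has parts of equal size 105, and its edge count e(T(210, 2)) = 11025 attains the density bound exactly.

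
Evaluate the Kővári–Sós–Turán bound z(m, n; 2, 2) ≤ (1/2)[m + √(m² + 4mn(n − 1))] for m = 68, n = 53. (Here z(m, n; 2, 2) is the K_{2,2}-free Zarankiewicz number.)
z(68, 53; 2, 2) ≤ (1/2)[68 + √(68² + 4·68·53·52)] = (1/2)[68 + √754256] = 468.2396

Kővári–Sós–Turán: let r_1, ..., r_68 be the row sums and z = Σ r_i the total number of 1s. Each pair of columns can share at most one row with both entries 1 (else a 2×2 all-ones block appears), so Σ_i C(r_i, 2) ≤ C(53, 2) = 1378. By convexity Σ_i C(r_i, 2) ≥ 68·C(z/68, 2) = z(z − 68)/(2·68), giving z² − 68z − 68·53·52 ≤ 0 and hence z ≤ (1/2)[68 + √(4624 + 4·187408)] = (1/2)[68 + √754256] ≈ (1/2)(68 + 868.4791) = 468.2396.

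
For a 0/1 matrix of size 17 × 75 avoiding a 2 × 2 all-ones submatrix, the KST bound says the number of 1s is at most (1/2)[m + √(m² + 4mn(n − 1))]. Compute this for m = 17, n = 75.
z(17, 75; 2, 2) ≤ (1/2)[17 + √(17² + 4·17·75·74)] = (1/2)[17 + √377689] = 315.782

Kővári–Sós–Turán: let r_1, ..., r_17 be the row sums and z = Σ r_i the total number of 1s. Each pair of columns can share at most one row with both entries 1 (else a 2×2 all-ones block appears), so Σ_i C(r_i, 2) ≤ C(75, 2) = 2775. By convexity Σ_i C(r_i, 2) ≥ 17·C(z/17, 2) = z(z − 17)/(2·17), giving z² − 17z − 17·75·74 ≤ 0 and hence z ≤ (1/2)[17 + √(289 + 4·94350)] = (1/2)[17 + √377689] ≈ (1/2)(17 + 614.5641) = 315.782.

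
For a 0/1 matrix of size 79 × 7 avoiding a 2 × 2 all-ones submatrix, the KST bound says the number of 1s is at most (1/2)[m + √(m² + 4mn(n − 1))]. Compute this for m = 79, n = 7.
z(79, 7; 2, 2) ≤ (1/2)[79 + √(79² + 4·79·7·6)] = (1/2)[79 + √19513] = 109.3445

Kővári–Sós–Turán: let r_1, ..., r_79 be the row sums and z = Σ r_i the total number of 1s. Each pair of columns can share at most one row with both entries 1 (else a 2×2 all-ones block appears), so Σ_i C(r_i, 2) ≤ C(7, 2) = 21. By convexity Σ_i C(r_i, 2) ≥ 79·C(z/79, 2) = z(z − 79)/(2·79), giving z² − 79z − 79·7·6 ≤ 0 and hence z ≤ (1/2)[79 + √(6241 + 4·3318)] = (1/2)[79 + √19513] ≈ (1/2)(79 + 139.6889) = 109.3445.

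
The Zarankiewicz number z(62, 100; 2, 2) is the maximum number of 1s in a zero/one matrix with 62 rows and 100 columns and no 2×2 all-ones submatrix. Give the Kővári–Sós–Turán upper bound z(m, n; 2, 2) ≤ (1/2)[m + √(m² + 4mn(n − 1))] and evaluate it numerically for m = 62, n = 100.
z(62, 100; 2, 2) ≤ (1/2)[62 + √(62² + 4·62·100·99)] = (1/2)[62 + √2459044] = 815.067

Kővári–Sós–Turán: let r_1, ..., r_62 be the row sums and z = Σ r_i the total number of 1s. Each pair of columns can share at most one row with both entries 1 (else a 2×2 all-ones block appears), so Σ_i C(r_i, 2) ≤ C(100, 2) = 4950. By convexity Σ_i C(r_i, 2) ≥ 62·C(z/62, 2) = z(z − 62)/(2·62), giving z² − 62z − 62·100·99 ≤ 0 and hence z ≤ (1/2)[62 + √(3844 + 4·613800)] = (1/2)[62 + √2459044] ≈ (1/2)(62 + 1568.1339) = 815.067.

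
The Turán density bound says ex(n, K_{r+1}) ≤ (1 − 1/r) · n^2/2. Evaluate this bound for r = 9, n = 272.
Turán density bound = (8/9) · 272^2/2 = 295936/9 ≈ 32881.7778

Turán's theorem: ex(n, K_{r+1}) is achieved by the complete r-partite Turán graph T(n, r) with parts as balanced as possible, and is at most (1 − 1/r) · n^2/2. For r = 9, n = 272: the density bound is (8/9) · 73984/2 = 295936/9 ≈ 32881.7778. The integer-valued extremum is e(T(272, 9)) = 32881, which is strictly less than the density bound 295936/9 since 9 ∤ 272 (the parts of T(272, 9) cannot all be equal).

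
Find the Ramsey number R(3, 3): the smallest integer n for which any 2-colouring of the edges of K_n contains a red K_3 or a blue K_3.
R(3, 3) = 6

Lower bound: the 5-cycle C_5 (with the remaining edges as the complement) gives a 2-colouring of K_5 with no monochromatic triangle, so R(3, 3) > 5.
Upper bound: in K_6, any vertex has 5 incident edges, so by pigeonhole ≥3 are the same colour (say red). If any pair of those red neighbours has a red edge between them, we get a red triangle; otherwise the three neighbours span a blue triangle. So every 2-colouring of K_6 has a monochromatic triangle.
Hence R(3, 3) = 6.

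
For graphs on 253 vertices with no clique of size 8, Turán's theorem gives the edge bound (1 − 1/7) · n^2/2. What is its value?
Turán density bound = (6/7) · 253^2/2 = 192027/7 ≈ 27432.4286

Turán's theorem: ex(n, K_{r+1}) is achieved by the complete r-partite Turán graph T(n, r) with parts as balanced as possible, and is at most (1 − 1/r) · n^2/2. For r = 7, n = 253: the density bound is (6/7) · 64009/2 = 192027/7 ≈ 27432.4286. The integer-valued extremum is e(T(253, 7)) = 27432, which is strictly less than the density bound 192027/7 since 7 ∤ 253 (the parts of T(253, 7) cannot all be equal).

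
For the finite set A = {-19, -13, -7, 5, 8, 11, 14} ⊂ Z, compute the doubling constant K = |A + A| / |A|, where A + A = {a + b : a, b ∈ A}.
K = |A + A| / |A| = 19/7

Enumerate A + A = {a + b : a, b ∈ A}. With |A| = 7, there are |A|^2 = 49 ordered sum pairs; collecting distinct values, A + A = {-38, -32, -26, -20, -14, -11, -8, -5, -2, 1, 4, 7, 10, 13, 16, 19, 22, 25, 28}, so |A + A| = 19. Thus K = 19/7. For comparison, the minimum possible |A + A| over all 7-element sets is 2·7 − 1 = 13 (so min K = 13/7), attained only by arithmetic progressions.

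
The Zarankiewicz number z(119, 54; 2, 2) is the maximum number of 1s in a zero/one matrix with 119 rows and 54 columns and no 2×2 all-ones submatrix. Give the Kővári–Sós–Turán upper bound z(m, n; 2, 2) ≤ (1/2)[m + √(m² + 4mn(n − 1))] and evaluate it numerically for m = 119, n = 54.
z(119, 54; 2, 2) ≤ (1/2)[119 + √(119² + 4·119·54·53)] = (1/2)[119 + √1376473] = 646.1159

Kővári–Sós–Turán: let r_1, ..., r_119 be the row sums and z = Σ r_i the total number of 1s. Each pair of columns can share at most one row with both entries 1 (else a 2×2 all-ones block appears), so Σ_i C(r_i, 2) ≤ C(54, 2) = 1431. By convexity Σ_i C(r_i, 2) ≥ 119·C(z/119, 2) = z(z − 119)/(2·119), giving z² − 119z − 119·54·53 ≤ 0 and hence z ≤ (1/2)[119 + √(14161 + 4·340578)] = (1/2)[119 + √1376473] ≈ (1/2)(119 + 1173.2319) = 646.1159.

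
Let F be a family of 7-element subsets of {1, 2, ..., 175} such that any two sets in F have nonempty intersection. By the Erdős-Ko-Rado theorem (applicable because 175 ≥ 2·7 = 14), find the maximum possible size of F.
max |F| = C(174, 6) = 35328324291

The Erdős-Ko-Rado theorem states: for n ≥ 2k, an intersecting family of k-subsets of an n-element set has size at most C(n − 1, k − 1), with equality for 'star' families {A ⊆ [n] : |A| = k, i ∈ A} (fix an element i). For n = 175, k = 7: C(174, 6) = 35328324291.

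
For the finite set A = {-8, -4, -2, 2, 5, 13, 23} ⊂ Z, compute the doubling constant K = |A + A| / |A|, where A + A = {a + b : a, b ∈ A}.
K = |A + A| / |A| = 26/7

Enumerate A + A = {a + b : a, b ∈ A}. With |A| = 7, there are |A|^2 = 49 ordered sum pairs; collecting distinct values, A + A = {-16, -12, -10, -8, -6, -4, -3, -2, 0, 1, 3, 4, 5, 7, 9, 10, 11, 15, 18, 19, 21, 25, 26, 28, 36, 46}, so |A + A| = 26. Thus K = 26/7. For comparison, the minimum possible |A + A| over all 7-element sets is 2·7 − 1 = 13 (so min K = 13/7), attained only by arithmetic progressions.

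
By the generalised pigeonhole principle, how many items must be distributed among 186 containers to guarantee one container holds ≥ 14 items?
n = (14 − 1)·186 + 1 = 2419

By the generalised pigeonhole principle, to guarantee some box contains ≥ r objects we need more than (r − 1) · k objects total. Threshold: n = (r − 1) · k + 1. With r = 14 and k = 186: n = 13 · 186 + 1 = 2418 + 1 = 2419. For n = 2418 = 13 · 186, we can put exactly 13 objects in every box, avoiding 14 in any single one — so 2419 is tight.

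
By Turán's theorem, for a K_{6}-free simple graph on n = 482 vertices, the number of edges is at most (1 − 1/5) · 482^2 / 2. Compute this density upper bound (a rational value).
Turán density bound = (4/5) · 482^2/2 = 464648/5 ≈ 92929.6

Turán's theorem: ex(n, K_{r+1}) is achieved by the complete r-partite Turán graph T(n, r) with parts as balanced as possible, and is at most (1 − 1/r) · n^2/2. For r = 5, n = 482: the density bound is (4/5) · 232324/2 = 464648/5 ≈ 92929.6. The integer-valued extremum is e(T(482, 5)) = 92929, which is strictly less than the density bound 464648/5 since 5 ∤ 482 (the parts of T(482, 5) cannot all be equal).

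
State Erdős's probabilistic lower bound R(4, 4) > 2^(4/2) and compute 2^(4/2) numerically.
2^(4/2) = 4; so R(4, 4) > 4

Colour each edge of K_n uniformly at random with red/blue. The expected number of monochromatic K_4 is C(n, 4) · 2 · 2^(−C(4,2)). If C(n, 4) · 2^(1 − C(4,2)) < 1, then with positive probability no monochromatic K_4 exists, so R(4, 4) > n. The standard estimate C(n, 4) ≤ n^4/4! shows this inequality holds whenever n ≤ 2^(4/2) (since 4! · 2^(C(4,2) − 1) > 2^(4^2/2) ≥ n^4). Hence R(4, 4) > 2^(4/2) = 4.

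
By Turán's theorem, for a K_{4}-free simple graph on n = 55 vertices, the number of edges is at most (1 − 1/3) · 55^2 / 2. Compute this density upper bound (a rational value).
Turán density bound = (2/3) · 55^2/2 = 3025/3 ≈ 1008.3333

Turán's theorem: ex(n, K_{r+1}) is achieved by the complete r-partite Turán graph T(n, r) with parts as balanced as possible, and is at most (1 − 1/r) · n^2/2. For r = 3, n = 55: the density bound is (2/3) · 3025/2 = 3025/3 ≈ 1008.3333. The integer-valued extremum is e(T(55, 3)) = 1008, which is strictly less than the density bound 3025/3 since 3 ∤ 55 (the parts of T(55, 3) cannot all be equal).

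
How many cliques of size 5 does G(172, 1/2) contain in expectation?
E[# K_5] = C(172, 5) · (1/2)^C(5, 2) = 1183009464 / 2^10 = 147876183/128 = 1155282.6796875

For each 5-subset S of vertices (there are C(172, 5) = 1183009464 such S), let X_S = 1 if S induces a K_5 (all C(5, 2) = 10 edges present). Then P(X_S = 1) = (1/2)^10 = 1/1024. By linearity of expectation, E[# K_5] = C(172, 5) · (1/2)^10 = 1183009464 / 1024 = 147876183/128 = 1155282.6796875.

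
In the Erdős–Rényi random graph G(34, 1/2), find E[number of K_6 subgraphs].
E[# K_6] = C(34, 6) · (1/2)^C(6, 2) = 1344904 / 2^15 = 168113/4096 ≈ 41.043213

For each 6-subset S of vertices (there are C(34, 6) = 1344904 such S), let X_S = 1 if S induces a K_6 (all C(6, 2) = 15 edges present). Then P(X_S = 1) = (1/2)^15 = 1/32768. By linearity of expectation, E[# K_6] = C(34, 6) · (1/2)^15 = 1344904 / 32768 = 168113/4096 ≈ 41.043213.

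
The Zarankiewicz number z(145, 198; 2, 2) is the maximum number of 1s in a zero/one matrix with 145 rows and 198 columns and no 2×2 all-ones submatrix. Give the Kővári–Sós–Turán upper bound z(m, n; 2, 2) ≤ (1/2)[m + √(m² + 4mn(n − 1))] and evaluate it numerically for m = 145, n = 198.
z(145, 198; 2, 2) ≤ (1/2)[145 + √(145² + 4·145·198·197)] = (1/2)[145 + √22644505] = 2451.8121

Kővári–Sós–Turán: let r_1, ..., r_145 be the row sums and z = Σ r_i the total number of 1s. Each pair of columns can share at most one row with both entries 1 (else a 2×2 all-ones block appears), so Σ_i C(r_i, 2) ≤ C(198, 2) = 19503. By convexity Σ_i C(r_i, 2) ≥ 145·C(z/145, 2) = z(z − 145)/(2·145), giving z² − 145z − 145·198·197 ≤ 0 and hence z ≤ (1/2)[145 + √(21025 + 4·5655870)] = (1/2)[145 + √22644505] ≈ (1/2)(145 + 4758.6243) = 2451.8121.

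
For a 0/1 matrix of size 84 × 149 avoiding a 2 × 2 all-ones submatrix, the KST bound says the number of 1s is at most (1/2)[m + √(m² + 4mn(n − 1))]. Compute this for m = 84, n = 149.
z(84, 149; 2, 2) ≤ (1/2)[84 + √(84² + 4·84·149·148)] = (1/2)[84 + √7416528] = 1403.6652

Kővári–Sós–Turán: let r_1, ..., r_84 be the row sums and z = Σ r_i the total number of 1s. Each pair of columns can share at most one row with both entries 1 (else a 2×2 all-ones block appears), so Σ_i C(r_i, 2) ≤ C(149, 2) = 11026. By convexity Σ_i C(r_i, 2) ≥ 84·C(z/84, 2) = z(z − 84)/(2·84), giving z² − 84z − 84·149·148 ≤ 0 and hence z ≤ (1/2)[84 + √(7056 + 4·1852368)] = (1/2)[84 + √7416528] ≈ (1/2)(84 + 2723.3303) = 1403.6652.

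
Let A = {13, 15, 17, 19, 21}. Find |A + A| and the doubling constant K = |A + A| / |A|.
K = |A + A| / |A| = 9/5

Enumerate A + A = {a + b : a, b ∈ A}. With |A| = 5, there are |A|^2 = 25 ordered sum pairs; collecting distinct values, A + A = {26, 28, 30, 32, 34, 36, 38, 40, 42}, so |A + A| = 9. Thus K = 9/5. Here |A + A| = 2|A| − 1 = 9, the minimum possible — so K = 9/5 is minimal, which holds iff A is an arithmetic progression.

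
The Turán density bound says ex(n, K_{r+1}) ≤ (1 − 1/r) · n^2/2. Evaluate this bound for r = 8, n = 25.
Turán density bound = (7/8) · 25^2/2 = 4375/16 ≈ 273.4375

Turán's theorem: ex(n, K_{r+1}) is achieved by the complete r-partite Turán graph T(n, r) with parts as balanced as possible, and is at most (1 − 1/r) · n^2/2. For r = 8, n = 25: the density bound is (7/8) · 625/2 = 4375/16 ≈ 273.4375. The integer-valued extremum is e(T(25, 8)) = 273, which is strictly less than the density bound 4375/16 since 8 ∤ 25 (the parts of T(25, 8) cannot all be equal).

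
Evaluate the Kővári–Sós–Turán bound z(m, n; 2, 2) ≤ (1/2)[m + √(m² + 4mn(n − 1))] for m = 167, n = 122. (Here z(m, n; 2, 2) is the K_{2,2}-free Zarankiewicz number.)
z(167, 122; 2, 2) ≤ (1/2)[167 + √(167² + 4·167·122·121)] = (1/2)[167 + √9888905] = 1655.8315

Kővári–Sós–Turán: let r_1, ..., r_167 be the row sums and z = Σ r_i the total number of 1s. Each pair of columns can share at most one row with both entries 1 (else a 2×2 all-ones block appears), so Σ_i C(r_i, 2) ≤ C(122, 2) = 7381. By convexity Σ_i C(r_i, 2) ≥ 167·C(z/167, 2) = z(z − 167)/(2·167), giving z² − 167z − 167·122·121 ≤ 0 and hence z ≤ (1/2)[167 + √(27889 + 4·2465254)] = (1/2)[167 + √9888905] ≈ (1/2)(167 + 3144.6629) = 1655.8315.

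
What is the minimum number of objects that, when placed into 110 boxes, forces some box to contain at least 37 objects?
n = (37 − 1)·110 + 1 = 3961

By the generalised pigeonhole principle, to guarantee some box contains ≥ r objects we need more than (r − 1) · k objects total. Threshold: n = (r − 1) · k + 1. With r = 37 and k = 110: n = 36 · 110 + 1 = 3960 + 1 = 3961. For n = 3960 = 36 · 110, we can put exactly 36 objects in every box, avoiding 37 in any single one — so 3961 is tight.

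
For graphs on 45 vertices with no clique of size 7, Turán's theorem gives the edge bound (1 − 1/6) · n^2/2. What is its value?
Turán density bound = (5/6) · 45^2/2 = 3375/4 ≈ 843.75

Turán's theorem: ex(n, K_{r+1}) is achieved by the complete r-partite Turán graph T(n, r) with parts as balanced as possible, and is at most (1 − 1/r) · n^2/2. For r = 6, n = 45: the density bound is (5/6) · 2025/2 = 3375/4 ≈ 843.75. The integer-valued extremum is e(T(45, 6)) = 843, which is strictly less than the density bound 3375/4 since 6 ∤ 45 (the parts of T(45, 6) cannot all be equal).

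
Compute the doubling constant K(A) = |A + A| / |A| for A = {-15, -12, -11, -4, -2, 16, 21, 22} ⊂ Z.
K = |A + A| / |A| = 35/8

Enumerate A + A = {a + b : a, b ∈ A}. With |A| = 8, there are |A|^2 = 64 ordered sum pairs; collecting distinct values, A + A = {-30, -27, -26, -24, -23, -22, -19, -17, -16, -15, -14, -13, -8, -6, -4, 1, 4, 5, 6, 7, 9, 10, 11, 12, 14, 17, 18, 19, 20, 32, 37, 38, 42, 43, 44}, so |A + A| = 35. Thus K = 35/8. For comparison, the minimum possible |A + A| over all 8-element sets is 2·8 − 1 = 15 (so min K = 15/8), attained only by arithmetic progressions.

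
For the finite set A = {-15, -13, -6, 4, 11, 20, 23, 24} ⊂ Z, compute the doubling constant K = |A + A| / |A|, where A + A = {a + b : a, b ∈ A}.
K = |A + A| / |A| = 33/8

Enumerate A + A = {a + b : a, b ∈ A}. With |A| = 8, there are |A|^2 = 64 ordered sum pairs; collecting distinct values, A + A = {-30, -28, -26, -21, -19, -12, -11, -9, -4, -2, 5, 7, 8, 9, 10, 11, 14, 15, 17, 18, 22, 24, 27, 28, 31, 34, 35, 40, 43, 44, 46, 47, 48}, so |A + A| = 33. Thus K = 33/8. For comparison, the minimum possible |A + A| over all 8-element sets is 2·8 − 1 = 15 (so min K = 15/8), attained only by arithmetic progressions.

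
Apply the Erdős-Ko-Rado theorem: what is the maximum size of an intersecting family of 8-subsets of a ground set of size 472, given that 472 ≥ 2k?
max |F| = C(471, 7) = 975579519571605

The Erdős-Ko-Rado theorem states: for n ≥ 2k, an intersecting family of k-subsets of an n-element set has size at most C(n − 1, k − 1), with equality for 'star' families {A ⊆ [n] : |A| = k, i ∈ A} (fix an element i). For n = 472, k = 8: C(471, 7) = 975579519571605.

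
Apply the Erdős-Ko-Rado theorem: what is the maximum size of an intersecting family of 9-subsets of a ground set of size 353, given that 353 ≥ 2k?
max |F| = C(352, 8) = 5395437181005300

Erdős-Ko-Rado (1961): when n ≥ 2k, max |F| = C(n−1, k−1). The bound is attained by the star {A : i ∈ A} for any fixed i ∈ [n]. Here C(353−1, 9−1) = C(352, 8) = 5395437181005300.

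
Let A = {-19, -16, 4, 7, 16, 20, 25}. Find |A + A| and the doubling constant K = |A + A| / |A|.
K = |A + A| / |A| = 26/7

Enumerate A + A = {a + b : a, b ∈ A}. With |A| = 7, there are |A|^2 = 49 ordered sum pairs; collecting distinct values, A + A = {-38, -35, -32, -15, -12, -9, -3, 0, 1, 4, 6, 8, 9, 11, 14, 20, 23, 24, 27, 29, 32, 36, 40, 41, 45, 50}, so |A + A| = 26. Thus K = 26/7. For comparison, the minimum possible |A + A| over all 7-element sets is 2·7 − 1 = 13 (so min K = 13/7), attained only by arithmetic progressions.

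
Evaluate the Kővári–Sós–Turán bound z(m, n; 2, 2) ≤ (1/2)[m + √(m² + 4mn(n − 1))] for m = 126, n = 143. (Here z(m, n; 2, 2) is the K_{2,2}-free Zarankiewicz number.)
z(126, 143; 2, 2) ≤ (1/2)[126 + √(126² + 4·126·143·142)] = (1/2)[126 + √10250100] = 1663.7889

Kővári–Sós–Turán: let r_1, ..., r_126 be the row sums and z = Σ r_i the total number of 1s. Each pair of columns can share at most one row with both entries 1 (else a 2×2 all-ones block appears), so Σ_i C(r_i, 2) ≤ C(143, 2) = 10153. By convexity Σ_i C(r_i, 2) ≥ 126·C(z/126, 2) = z(z − 126)/(2·126), giving z² − 126z − 126·143·142 ≤ 0 and hence z ≤ (1/2)[126 + √(15876 + 4·2558556)] = (1/2)[126 + √10250100] ≈ (1/2)(126 + 3201.5777) = 1663.7889.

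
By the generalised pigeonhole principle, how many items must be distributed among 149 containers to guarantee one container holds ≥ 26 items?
n = (26 − 1)·149 + 1 = 3726

By the generalised pigeonhole principle, to guarantee some box contains ≥ r objects we need more than (r − 1) · k objects total. Threshold: n = (r − 1) · k + 1. With r = 26 and k = 149: n = 25 · 149 + 1 = 3725 + 1 = 3726. For n = 3725 = 25 · 149, we can put exactly 25 objects in every box, avoiding 26 in any single one — so 3726 is tight.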